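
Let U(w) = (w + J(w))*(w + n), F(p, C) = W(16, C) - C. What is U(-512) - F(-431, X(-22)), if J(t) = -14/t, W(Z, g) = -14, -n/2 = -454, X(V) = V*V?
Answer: -12943563/64 ≈ -2.0224e+5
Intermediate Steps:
X(V) = V²
n = 908 (n = -2*(-454) = 908)
F(p, C) = -14 - C
U(w) = (908 + w)*(w - 14/w) (U(w) = (w - 14/w)*(w + 908) = (w - 14/w)*(908 + w) = (908 + w)*(w - 14/w))
U(-512) - F(-431, X(-22)) = (-14 + (-512)² - 12712/(-512) + 908*(-512)) - (-14 - 1*(-22)²) = (-14 + 262144 - 12712*(-1/512) - 464896) - (-14 - 1*484) = (-14 + 262144 + 1589/64 - 464896) - (-14 - 484) = -12975435/64 - 1*(-498) = -12975435/64 + 498 = -12943563/64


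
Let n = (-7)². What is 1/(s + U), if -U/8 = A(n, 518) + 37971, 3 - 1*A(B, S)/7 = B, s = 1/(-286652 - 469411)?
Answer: -756063/227720127097 ≈ -3.3201e-6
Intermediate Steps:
s = -1/756063 (s = 1/(-756063) = -1/756063 ≈ -1.3226e-6)
n = 49
A(B, S) = 21 - 7*B
U = -301192 (U = -8*((21 - 7*49) + 37971) = -8*((21 - 343) + 37971) = -8*(-322 + 37971) = -8*37649 = -301192)
1/(s + U) = 1/(-1/756063 - 301192) = 1/(-227720127097/756063) = -756063/227720127097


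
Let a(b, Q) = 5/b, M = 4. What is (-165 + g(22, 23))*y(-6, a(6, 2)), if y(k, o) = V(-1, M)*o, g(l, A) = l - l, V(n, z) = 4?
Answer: -550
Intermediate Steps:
g(l, A) = 0
y(k, o) = 4*o
(-165 + g(22, 23))*y(-6, a(6, 2)) = (-165 + 0)*(4*(5/6)) = -660*5*(⅙) = -660*5/6 = -165*10/3 = -550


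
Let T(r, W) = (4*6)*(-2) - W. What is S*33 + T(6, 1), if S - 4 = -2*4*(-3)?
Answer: 875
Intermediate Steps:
T(r, W) = -48 - W (T(r, W) = 24*(-2) - W = -48 - W)
S = 28 (S = 4 - 2*4*(-3) = 4 - 8*(-3) = 4 + 24 = 28)
S*33 + T(6, 1) = 28*33 + (-48 - 1*1) = 924 + (-48 - 1) = 924 - 49 = 875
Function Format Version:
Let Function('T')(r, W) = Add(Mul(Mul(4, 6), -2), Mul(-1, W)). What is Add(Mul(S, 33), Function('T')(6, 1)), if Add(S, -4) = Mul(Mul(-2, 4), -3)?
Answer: 875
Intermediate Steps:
Function('T')(r, W) = Add(-48, Mul(-1, W)) (Function('T')(r, W) = Add(Mul(24, -2), Mul(-1, W)) = Add(-48, Mul(-1, W)))
S = 28 (S = Add(4, Mul(Mul(-2, 4), -3)) = Add(4, Mul(-8, -3)) = Add(4, 24) = 28)
Add(Mul(S, 33), Function('T')(6, 1)) = Add(Mul(28, 33), Add(-48, Mul(-1, 1))) = Add(924, Add(-48, -1)) = Add(924, -49) = 875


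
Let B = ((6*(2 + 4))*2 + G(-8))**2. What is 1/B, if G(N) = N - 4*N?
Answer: 1/9216 ≈ 0.00010851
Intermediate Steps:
G(N) = -3*N
B = 9216 (B = ((6*(2 + 4))*2 - 3*(-8))**2 = ((6*6)*2 + 24)**2 = (36*2 + 24)**2 = (72 + 24)**2 = 96**2 = 9216)
1/B = 1/9216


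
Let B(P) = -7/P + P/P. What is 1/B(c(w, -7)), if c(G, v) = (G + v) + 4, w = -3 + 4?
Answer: 2/9 ≈ 0.22222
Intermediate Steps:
w = 1
c(G, v) = 4 + G + v
B(P) = 1 - 7/P (B(P) = -7/P + 1 = 1 - 7/P)
1/B(c(w, -7)) = 1/((-7 + (4 + 1 - 7))/(4 + 1 - 7)) = 1/((-7 - 2)/(-2)) = 1/(-½*(-9)) = 1/(9/2) = 2/9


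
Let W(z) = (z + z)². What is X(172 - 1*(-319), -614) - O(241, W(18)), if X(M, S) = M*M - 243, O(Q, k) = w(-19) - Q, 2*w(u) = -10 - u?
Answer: 482149/2 ≈ 2.4107e+5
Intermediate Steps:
W(z) = 4*z² (W(z) = (2*z)² = 4*z²)
w(u) = -5 - u/2 (w(u) = (-10 - u)/2 = -5 - u/2)
O(Q, k) = 9/2 - Q (O(Q, k) = (-5 - ½*(-19)) - Q = (-5 + 19/2) - Q = 9/2 - Q)
X(M, S) = -243 + M² (X(M, S) = M² - 243 = -243 + M²)
X(172 - 1*(-319), -614) - O(241, W(18)) = (-243 + (172 - 1*(-319))²) - (9/2 - 1*241) = (-243 + (172 + 319)²) - (9/2 - 241) = (-243 + 491²) - 1*(-473/2) = (-243 + 241081) + 473/2 = 240838 + 473/2 = 482149/2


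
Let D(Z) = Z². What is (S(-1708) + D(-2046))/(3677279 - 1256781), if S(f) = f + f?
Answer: 2091350/1210249 ≈ 1.7280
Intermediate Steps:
S(f) = 2*f
(S(-1708) + D(-2046))/(3677279 - 1256781) = (2*(-1708) + (-2046)²)/(3677279 - 1256781) = (-3416 + 4186116)/2420498 = 4182700*(1/2420498) = 2091350/1210249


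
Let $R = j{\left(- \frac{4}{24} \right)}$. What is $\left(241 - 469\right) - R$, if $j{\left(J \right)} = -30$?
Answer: $-198$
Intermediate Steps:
$R = -30$
$\left(241 - 469\right) - R = \left(241 - 469\right) - -30 = \left(241 - 469\right) + 30 = -228 + 30 = -198$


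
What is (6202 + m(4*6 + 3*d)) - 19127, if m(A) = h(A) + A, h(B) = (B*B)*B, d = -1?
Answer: -3643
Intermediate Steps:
h(B) = B**3 (h(B) = B**2*B = B**3)
m(A) = A + A**3 (m(A) = A**3 + A = A + A**3)
(6202 + m(4*6 + 3*d)) - 19127 = (6202 + ((4*6 + 3*(-1)) + (4*6 + 3*(-1))**3)) - 19127 = (6202 + ((24 - 3) + (24 - 3)**3)) - 19127 = (6202 + (21 + 21**3)) - 19127 = (6202 + (21 + 9261)) - 19127 = (6202 + 9282) - 19127 = 15484 - 19127 = -3643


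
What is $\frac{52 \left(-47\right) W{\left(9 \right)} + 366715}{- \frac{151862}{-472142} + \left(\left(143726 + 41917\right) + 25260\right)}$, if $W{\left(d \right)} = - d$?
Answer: $\frac{91763394481}{49788158044} \approx 1.8431$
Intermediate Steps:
$\frac{52 \left(-47\right) W{\left(9 \right)} + 366715}{- \frac{151862}{-472142} + \left(\left(143726 + 41917\right) + 25260\right)} = \frac{52 \left(-47\right) \left(\left(-1\right) 9\right) + 366715}{- \frac{151862}{-472142} + \left(\left(143726 + 41917\right) + 25260\right)} = \frac{\left(-2444\right) \left(-9\right) + 366715}{\left(-151862\right) \left(- \frac{1}{472142}\right) + \left(185643 + 25260\right)} = \frac{21996 + 366715}{\frac{75931}{236071} + 210903} = \frac{388711}{\frac{49788158044}{236071}} = 388711 \cdot \frac{236071}{49788158044} = \frac{91763394481}{49788158044}$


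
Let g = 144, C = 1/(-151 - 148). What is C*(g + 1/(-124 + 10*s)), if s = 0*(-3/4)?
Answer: -17855/37076 ≈ -0.48158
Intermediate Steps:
C = -1/299 (C = 1/(-299) = -1/299 ≈ -0.0033445)
s = 0 (s = 0*(-3*1/4) = 0*(-3/4) = 0)
C*(g + 1/(-124 + 10*s)) = -(144 + 1/(-124 + 10*0))/299 = -(144 + 1/(-124 + 0))/299 = -(144 + 1/(-124))/299 = -(144 - 1/124)/299 = -1/299*17855/124 = -17855/37076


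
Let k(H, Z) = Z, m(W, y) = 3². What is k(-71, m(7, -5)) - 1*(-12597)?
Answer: 12606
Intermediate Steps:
m(W, y) = 9
k(-71, m(7, -5)) - 1*(-12597) = 9 - 1*(-12597) = 9 + 12597 = 12606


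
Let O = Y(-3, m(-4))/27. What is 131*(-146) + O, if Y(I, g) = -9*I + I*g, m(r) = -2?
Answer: -172123/9 ≈ -19125.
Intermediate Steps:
O = 11/9 (O = -3*(-9 - 2)/27 = -3*(-11)*(1/27) = 33*(1/27) = 11/9 ≈ 1.2222)
131*(-146) + O = 131*(-146) + 11/9 = -19126 + 11/9 = -172123/9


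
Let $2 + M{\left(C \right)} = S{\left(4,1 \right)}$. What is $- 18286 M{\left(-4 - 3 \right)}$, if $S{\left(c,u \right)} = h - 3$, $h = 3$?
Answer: $36572$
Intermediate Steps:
$S{\left(c,u \right)} = 0$ ($S{\left(c,u \right)} = 3 - 3 = 0$)
$M{\left(C \right)} = -2$ ($M{\left(C \right)} = -2 + 0 = -2$)
$- 18286 M{\left(-4 - 3 \right)} = \left(-18286\right) \left(-2\right) = 36572$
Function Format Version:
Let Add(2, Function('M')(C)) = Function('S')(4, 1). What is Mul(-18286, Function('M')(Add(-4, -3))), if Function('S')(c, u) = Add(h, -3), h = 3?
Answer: 36572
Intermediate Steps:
Function('S')(c, u) = 0 (Function('S')(c, u) = Add(3, -3) = 0)
Function('M')(C) = -2 (Function('M')(C) = Add(-2, 0) = -2)
Mul(-18286, Function('M')(Add(-4, -3))) = Mul(-18286, -2) = 36572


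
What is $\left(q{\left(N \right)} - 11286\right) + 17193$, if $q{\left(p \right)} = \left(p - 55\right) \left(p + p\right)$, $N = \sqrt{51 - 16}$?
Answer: $5977 - 110 \sqrt{35} \approx 5326.2$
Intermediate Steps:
$N = \sqrt{35} \approx 5.9161$
$q{\left(p \right)} = 2 p \left(-55 + p\right)$ ($q{\left(p \right)} = \left(-55 + p\right) 2 p = 2 p \left(-55 + p\right)$)
$\left(q{\left(N \right)} - 11286\right) + 17193 = \left(2 \sqrt{35} \left(-55 + \sqrt{35}\right) - 11286\right) + 17193 = \left(-11286 + 2 \sqrt{35} \left(-55 + \sqrt{35}\right)\right) + 17193 = 5907 + 2 \sqrt{35} \left(-55 + \sqrt{35}\right)$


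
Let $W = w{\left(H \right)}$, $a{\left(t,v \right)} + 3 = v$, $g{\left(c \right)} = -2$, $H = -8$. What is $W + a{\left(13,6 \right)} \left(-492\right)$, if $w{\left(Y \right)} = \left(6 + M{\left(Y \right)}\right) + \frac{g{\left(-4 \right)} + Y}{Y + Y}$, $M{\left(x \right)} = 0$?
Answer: $- \frac{11755}{8} \approx -1469.4$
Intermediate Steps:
$a{\left(t,v \right)} = -3 + v$
$w{\left(Y \right)} = 6 + \frac{-2 + Y}{2 Y}$ ($w{\left(Y \right)} = \left(6 + 0\right) + \frac{-2 + Y}{Y + Y} = 6 + \frac{-2 + Y}{2 Y}$)
$W = \frac{53}{8}$ ($W = \frac{13}{2} - \frac{1}{-8} = \frac{13}{2} - - \frac{1}{8} = \frac{13}{2} + \frac{1}{8} = \frac{53}{8} \approx 6.625$)
$W + a{\left(13,6 \right)} \left(-492\right) = \frac{53}{8} + \left(-3 + 6\right) \left(-492\right) = \frac{53}{8} + 3 \left(-492\right) = \frac{53}{8} - 1476 = - \frac{11755}{8}$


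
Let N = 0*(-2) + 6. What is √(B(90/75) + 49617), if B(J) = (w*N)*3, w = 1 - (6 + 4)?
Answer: 3*√5495 ≈ 222.38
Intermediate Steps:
N = 6 (N = 0 + 6 = 6)
w = -9 (w = 1 - 1*10 = 1 - 10 = -9)
B(J) = -162 (B(J) = -9*6*3 = -54*3 = -162)
√(B(90/75) + 49617) = √(-162 + 49617) = √49455 = 3*√5495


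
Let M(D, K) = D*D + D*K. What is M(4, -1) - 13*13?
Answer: -157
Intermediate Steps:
M(D, K) = D**2 + D*K
M(4, -1) - 13*13 = 4*(4 - 1) - 13*13 = 4*3 - 169 = 12 - 169 = -157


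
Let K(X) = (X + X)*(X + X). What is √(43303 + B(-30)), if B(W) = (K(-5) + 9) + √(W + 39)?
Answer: √43415 ≈ 208.36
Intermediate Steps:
K(X) = 4*X² (K(X) = (2*X)*(2*X) = 4*X²)
B(W) = 109 + √(39 + W) (B(W) = (4*(-5)² + 9) + √(W + 39) = (4*25 + 9) + √(39 + W) = (100 + 9) + √(39 + W) = 109 + √(39 + W))
√(43303 + B(-30)) = √(43303 + (109 + √(39 - 30))) = √(43303 + (109 + √9)) = √(43303 + (109 + 3)) = √(43303 + 112) = √43415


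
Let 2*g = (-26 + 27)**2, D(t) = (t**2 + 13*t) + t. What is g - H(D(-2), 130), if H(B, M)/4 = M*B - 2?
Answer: 24977/2 ≈ 12489.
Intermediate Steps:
D(t) = t**2 + 14*t
H(B, M) = -8 + 4*B*M (H(B, M) = 4*(M*B - 2) = 4*(B*M - 2) = 4*(-2 + B*M) = -8 + 4*B*M)
g = 1/2 (g = (-26 + 27)**2/2 = (1/2)*1**2 = (1/2)*1 = 1/2 ≈ 0.50000)
g - H(D(-2), 130) = 1/2 - (-8 + 4*(-2*(14 - 2))*130) = 1/2 - (-8 + 4*(-2*12)*130) = 1/2 - (-8 + 4*(-24)*130) = 1/2 - (-8 - 12480) = 1/2 - 1*(-12488) = 1/2 + 12488 = 24977/2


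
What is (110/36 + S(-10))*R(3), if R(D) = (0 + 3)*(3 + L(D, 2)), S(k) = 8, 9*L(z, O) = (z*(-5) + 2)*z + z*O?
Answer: -199/9 ≈ -22.111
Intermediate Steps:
L(z, O) = O*z/9 + z*(2 - 5*z)/9 (L(z, O) = ((z*(-5) + 2)*z + z*O)/9 = ((-5*z + 2)*z + O*z)/9 = ((2 - 5*z)*z + O*z)/9 = (z*(2 - 5*z) + O*z)/9 = (O*z + z*(2 - 5*z))/9 = O*z/9 + z*(2 - 5*z)/9)
R(D) = 9 + D*(4 - 5*D)/3 (R(D) = (0 + 3)*(3 + D*(2 + 2 - 5*D)/9) = 3*(3 + D*(4 - 5*D)/9) = 9 + D*(4 - 5*D)/3)
(110/36 + S(-10))*R(3) = (110/36 + 8)*(9 + (⅓)*3*(4 - 5*3)) = (110*(1/36) + 8)*(9 + (⅓)*3*(4 - 15)) = (55/18 + 8)*(9 + (⅓)*3*(-11)) = 199*(9 - 11)/18 = (199/18)*(-2) = -199/9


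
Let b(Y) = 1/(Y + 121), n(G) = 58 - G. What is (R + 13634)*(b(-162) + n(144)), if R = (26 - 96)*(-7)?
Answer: -49815348/41 ≈ -1.2150e+6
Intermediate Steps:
R = 490 (R = -70*(-7) = 490)
b(Y) = 1/(121 + Y)
(R + 13634)*(b(-162) + n(144)) = (490 + 13634)*(1/(121 - 162) + (58 - 1*144)) = 14124*(1/(-41) + (58 - 144)) = 14124*(-1/41 - 86) = 14124*(-3527/41) = -49815348/41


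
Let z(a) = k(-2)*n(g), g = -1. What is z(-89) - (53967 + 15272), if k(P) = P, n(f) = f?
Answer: -69237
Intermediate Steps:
z(a) = 2 (z(a) = -2*(-1) = 2)
z(-89) - (53967 + 15272) = 2 - (53967 + 15272) = 2 - 1*69239 = 2 - 69239 = -69237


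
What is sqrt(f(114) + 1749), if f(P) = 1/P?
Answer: sqrt(22730118)/114 ≈ 41.821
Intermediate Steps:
sqrt(f(114) + 1749) = sqrt(1/114 + 1749) = sqrt(199387/114) = sqrt(22730118)/114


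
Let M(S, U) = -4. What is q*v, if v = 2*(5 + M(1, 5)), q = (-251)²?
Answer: 126002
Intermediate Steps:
q = 63001
v = 2 (v = 2*(5 - 4) = 2*1 = 2)
q*v = 63001*2 = 126002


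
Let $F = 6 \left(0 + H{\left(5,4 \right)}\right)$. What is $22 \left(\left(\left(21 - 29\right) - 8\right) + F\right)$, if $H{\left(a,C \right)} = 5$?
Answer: $308$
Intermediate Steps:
$F = 30$ ($F = 6 \left(0 + 5\right) = 6 \cdot 5 = 30$)
$22 \left(\left(\left(21 - 29\right) - 8\right) + F\right) = 22 \left(\left(\left(21 - 29\right) - 8\right) + 30\right) = 22 \left(\left(-8 - 8\right) + 30\right) = 22 \left(-16 + 30\right) = 22 \cdot 14 = 308$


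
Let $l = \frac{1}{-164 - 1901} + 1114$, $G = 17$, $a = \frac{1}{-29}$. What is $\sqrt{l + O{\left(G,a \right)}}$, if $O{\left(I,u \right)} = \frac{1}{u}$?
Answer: $\frac{2 \sqrt{1156670515}}{2065} \approx 32.939$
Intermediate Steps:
$a = - \frac{1}{29} \approx -0.034483$
$l = \frac{2300409}{2065}$ ($l = \frac{1}{-2065} + 1114 = - \frac{1}{2065} + 1114 = \frac{2300409}{2065} \approx 1114.0$)
$\sqrt{l + O{\left(G,a \right)}} = \sqrt{\frac{2300409}{2065} + \frac{1}{- \frac{1}{29}}} = \sqrt{\frac{2300409}{2065} - 29} = \sqrt{\frac{2240524}{2065}} = \frac{2 \sqrt{1156670515}}{2065}$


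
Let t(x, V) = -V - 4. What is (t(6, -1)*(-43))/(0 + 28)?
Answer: 129/28 ≈ 4.6071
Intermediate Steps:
t(x, V) = -4 - V
(t(6, -1)*(-43))/(0 + 28) = ((-4 - 1*(-1))*(-43))/(0 + 28) = ((-4 + 1)*(-43))/28 = -3*(-43)*(1/28) = 129*(1/28) = 129/28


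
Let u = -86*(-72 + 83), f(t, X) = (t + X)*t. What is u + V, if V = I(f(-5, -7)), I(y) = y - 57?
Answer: -943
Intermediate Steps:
f(t, X) = t*(X + t) (f(t, X) = (X + t)*t = t*(X + t))
u = -946 (u = -86*11 = -946)
I(y) = -57 + y
V = 3 (V = -57 - 5*(-7 - 5) = -57 - 5*(-12) = -57 + 60 = 3)
u + V = -946 + 3 = -943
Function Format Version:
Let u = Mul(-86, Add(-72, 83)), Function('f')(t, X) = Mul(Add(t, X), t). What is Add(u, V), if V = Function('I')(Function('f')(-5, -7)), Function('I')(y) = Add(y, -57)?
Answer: -943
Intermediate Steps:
Function('f')(t, X) = Mul(t, Add(X, t)) (Function('f')(t, X) = Mul(Add(X, t), t) = Mul(t, Add(X, t)))
u = -946 (u = Mul(-86, 11) = -946)
Function('I')(y) = Add(-57, y)
V = 3 (V = Add(-57, Mul(-5, Add(-7, -5))) = Add(-57, Mul(-5, -12)) = Add(-57, 60) = 3)
Add(u, V) = Add(-946, 3) = -943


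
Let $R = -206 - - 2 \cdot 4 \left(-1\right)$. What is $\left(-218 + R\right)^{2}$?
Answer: $186624$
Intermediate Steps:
$R = -214$ ($R = -206 - \left(-2\right) \left(-4\right) = -206 - 8 = -214$)
$\left(-218 + R\right)^{2} = \left(-218 - 214\right)^{2} = \left(-432\right)^{2} = 186624$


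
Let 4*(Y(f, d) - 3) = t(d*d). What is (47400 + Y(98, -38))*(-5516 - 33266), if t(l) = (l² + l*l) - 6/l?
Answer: -61039692626795/1444 ≈ -4.2271e+10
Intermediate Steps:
t(l) = -6/l + 2*l² (t(l) = (l² + l²) - 6/l = 2*l² - 6/l = -6/l + 2*l²)
Y(f, d) = 3 + (-3 + d⁶)/(2*d²) (Y(f, d) = 3 + (2*(-3 + (d*d)³)/((d*d)))/4 = 3 + (2*(-3 + (d²)³)/(d²))/4 = 3 + (2*(-3 + d⁶)/d²)/4 = 3 + (-3 + d⁶)/(2*d²))
(47400 + Y(98, -38))*(-5516 - 33266) = (47400 + (3 + (½)*(-38)⁴ - 3/2/(-38)²))*(-5516 - 33266) = (47400 + (3 + (½)*2085136 - 3/2*1/1444))*(-38782) = (47400 + (3 + 1042568 - 3/2888))*(-38782) = (47400 + 3010945045/2888)*(-38782) = (3147836245/2888)*(-38782) = -61039692626795/1444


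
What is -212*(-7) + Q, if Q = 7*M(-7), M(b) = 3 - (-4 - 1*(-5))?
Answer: 1498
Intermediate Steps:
M(b) = 2 (M(b) = 3 - (-4 + 5) = 3 - 1*1 = 3 - 1 = 2)
Q = 14 (Q = 7*2 = 14)
-212*(-7) + Q = -212*(-7) + 14 = -106*(-14) + 14 = 1484 + 14 = 1498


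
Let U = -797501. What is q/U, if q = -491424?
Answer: 491424/797501 ≈ 0.61621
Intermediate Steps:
q/U = -491424/(-797501) = -491424*(-1/797501) = 491424/797501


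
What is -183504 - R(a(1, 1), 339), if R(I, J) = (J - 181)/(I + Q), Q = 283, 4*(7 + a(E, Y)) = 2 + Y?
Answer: -203139560/1107 ≈ -1.8350e+5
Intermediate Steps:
a(E, Y) = -13/2 + Y/4 (a(E, Y) = -7 + (2 + Y)/4 = -7 + (1/2 + Y/4) = -13/2 + Y/4)
R(I, J) = (-181 + J)/(283 + I) (R(I, J) = (J - 181)/(I + 283) = (-181 + J)/(283 + I))
-183504 - R(a(1, 1), 339) = -183504 - (-181 + 339)/(283 + (-13/2 + (1/4)*1)) = -183504 - 158/(283 + (-13/2 + 1/4)) = -183504 - 158/(283 - 25/4) = -183504 - 158/1107/4 = -183504 - 4*158/1107 = -183504 - 1*632/1107 = -183504 - 632/1107 = -203139560/1107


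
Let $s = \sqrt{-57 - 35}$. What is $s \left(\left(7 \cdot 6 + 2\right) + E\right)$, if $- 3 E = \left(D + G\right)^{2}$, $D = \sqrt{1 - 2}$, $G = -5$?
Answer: $\sqrt{23} \left(- \frac{20}{3} + 72 i\right) \approx -31.972 + 345.3 i$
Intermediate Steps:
$s = 2 i \sqrt{23}$ ($s = \sqrt{-92} = 2 i \sqrt{23} \approx 9.5917 i$)
$D = i$ ($D = \sqrt{-1} = i \approx 1.0 i$)
$E = - \frac{\left(-5 + i\right)^{2}}{3}$ ($E = - \frac{\left(i - 5\right)^{2}}{3} = - \frac{\left(-5 + i\right)^{2}}{3} \approx -8.0 + 3.3333 i$)
$s \left(\left(7 \cdot 6 + 2\right) + E\right) = 2 i \sqrt{23} \left(\left(7 \cdot 6 + 2\right) - \left(8 - \frac{10 i}{3}\right)\right) = 2 i \sqrt{23} \left(\left(42 + 2\right) - \left(8 - \frac{10 i}{3}\right)\right) = 2 i \sqrt{23} \left(44 - \left(8 - \frac{10 i}{3}\right)\right) = 2 i \sqrt{23} \left(36 + \frac{10 i}{3}\right)$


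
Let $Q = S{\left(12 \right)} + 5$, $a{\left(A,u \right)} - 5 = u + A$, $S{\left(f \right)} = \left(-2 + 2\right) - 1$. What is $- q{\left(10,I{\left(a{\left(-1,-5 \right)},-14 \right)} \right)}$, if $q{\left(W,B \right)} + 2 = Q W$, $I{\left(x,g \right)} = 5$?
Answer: $-38$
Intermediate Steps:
$S{\left(f \right)} = -1$ ($S{\left(f \right)} = 0 - 1 = -1$)
$a{\left(A,u \right)} = 5 + A + u$ ($a{\left(A,u \right)} = 5 + \left(u + A\right) = 5 + \left(A + u\right) = 5 + A + u$)
$Q = 4$ ($Q = -1 + 5 = 4$)
$q{\left(W,B \right)} = -2 + 4 W$
$- q{\left(10,I{\left(a{\left(-1,-5 \right)},-14 \right)} \right)} = - (-2 + 4 \cdot 10) = - (-2 + 40) = \left(-1\right) 38 = -38$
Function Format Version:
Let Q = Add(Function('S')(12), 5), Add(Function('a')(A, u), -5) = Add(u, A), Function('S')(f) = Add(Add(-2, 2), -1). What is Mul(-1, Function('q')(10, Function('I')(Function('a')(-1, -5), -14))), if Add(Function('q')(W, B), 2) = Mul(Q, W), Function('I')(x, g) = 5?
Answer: -38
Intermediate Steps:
Function('S')(f) = -1 (Function('S')(f) = Add(0, -1) = -1)
Function('a')(A, u) = Add(5, A, u) (Function('a')(A, u) = Add(5, Add(u, A)) = Add(5, Add(A, u)) = Add(5, A, u))
Q = 4 (Q = Add(-1, 5) = 4)
Function('q')(W, B) = Add(-2, Mul(4, W))
Mul(-1, Function('q')(10, Function('I')(Function('a')(-1, -5), -14))) = Mul(-1, Add(-2, Mul(4, 10))) = Mul(-1, Add(-2, 40)) = Mul(-1, 38) = -38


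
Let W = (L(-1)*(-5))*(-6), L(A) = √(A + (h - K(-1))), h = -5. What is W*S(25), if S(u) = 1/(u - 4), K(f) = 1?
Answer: 10*I*√7/7 ≈ 3.7796*I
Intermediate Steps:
L(A) = √(-6 + A) (L(A) = √(A + (-5 - 1*1)) = √(A + (-5 - 1)) = √(A - 6) = √(-6 + A))
S(u) = 1/(-4 + u)
W = 30*I*√7 (W = (√(-6 - 1)*(-5))*(-6) = (√(-7)*(-5))*(-6) = ((I*√7)*(-5))*(-6) = -5*I*√7*(-6) = 30*I*√7 ≈ 79.373*I)
W*S(25) = (30*I*√7)/(-4 + 25) = (30*I*√7)/21 = (30*I*√7)*(1/21) = 10*I*√7/7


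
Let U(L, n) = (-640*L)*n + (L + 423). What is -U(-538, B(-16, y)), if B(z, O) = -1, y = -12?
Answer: 344435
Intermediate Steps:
U(L, n) = 423 + L - 640*L*n (U(L, n) = -640*L*n + (423 + L) = 423 + L - 640*L*n)
-U(-538, B(-16, y)) = -(423 - 538 - 640*(-538)*(-1)) = -(423 - 538 - 344320) = -1*(-344435) = 344435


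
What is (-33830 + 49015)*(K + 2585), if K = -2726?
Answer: -2141085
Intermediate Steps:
(-33830 + 49015)*(K + 2585) = (-33830 + 49015)*(-2726 + 2585) = 15185*(-141) = -2141085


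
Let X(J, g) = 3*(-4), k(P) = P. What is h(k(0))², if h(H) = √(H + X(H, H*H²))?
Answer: -12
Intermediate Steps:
X(J, g) = -12
h(H) = √(-12 + H) (h(H) = √(H - 12) = √(-12 + H))
h(k(0))² = (√(-12 + 0))² = (√(-12))² = (2*I*√3)² = -12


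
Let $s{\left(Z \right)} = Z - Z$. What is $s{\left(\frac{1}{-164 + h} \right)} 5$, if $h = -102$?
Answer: $0$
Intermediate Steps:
$s{\left(Z \right)} = 0$
$s{\left(\frac{1}{-164 + h} \right)} 5 = 0 \cdot 5 = 0$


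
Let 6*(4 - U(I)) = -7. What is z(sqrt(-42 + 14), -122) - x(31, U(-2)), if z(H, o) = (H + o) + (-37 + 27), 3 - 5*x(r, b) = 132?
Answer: -531/5 + 2*I*sqrt(7) ≈ -106.2 + 5.2915*I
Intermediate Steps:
U(I) = 31/6 (U(I) = 4 - 1/6*(-7) = 4 + 7/6 = 31/6)
x(r, b) = -129/5 (x(r, b) = 3/5 - 1/5*132 = 3/5 - 132/5 = -129/5)
z(H, o) = -10 + H + o (z(H, o) = (H + o) - 10 = -10 + H + o)
z(sqrt(-42 + 14), -122) - x(31, U(-2)) = (-10 + sqrt(-42 + 14) - 122) - 1*(-129/5) = (-10 + sqrt(-28) - 122) + 129/5 = (-10 + 2*I*sqrt(7) - 122) + 129/5 = (-132 + 2*I*sqrt(7)) + 129/5 = -531/5 + 2*I*sqrt(7)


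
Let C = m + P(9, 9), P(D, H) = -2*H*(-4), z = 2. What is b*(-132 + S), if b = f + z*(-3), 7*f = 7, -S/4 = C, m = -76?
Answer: 580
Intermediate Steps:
P(D, H) = 8*H
C = -4 (C = -76 + 8*9 = -76 + 72 = -4)
S = 16 (S = -4*(-4) = 16)
f = 1 (f = (1/7)*7 = 1)
b = -5 (b = 1 + 2*(-3) = 1 - 6 = -5)
b*(-132 + S) = -5*(-132 + 16) = -5*(-116) = 580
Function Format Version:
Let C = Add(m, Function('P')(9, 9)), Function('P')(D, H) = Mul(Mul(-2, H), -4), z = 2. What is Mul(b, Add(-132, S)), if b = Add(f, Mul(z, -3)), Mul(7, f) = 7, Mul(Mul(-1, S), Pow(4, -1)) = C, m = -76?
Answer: 580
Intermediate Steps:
Function('P')(D, H) = Mul(8, H)
C = -4 (C = Add(-76, Mul(8, 9)) = Add(-76, 72) = -4)
S = 16 (S = Mul(-4, -4) = 16)
f = 1 (f = Mul(Rational(1, 7), 7) = 1)
b = -5 (b = Add(1, Mul(2, -3)) = Add(1, -6) = -5)
Mul(b, Add(-132, S)) = Mul(-5, Add(-132, 16)) = Mul(-5, -116) = 580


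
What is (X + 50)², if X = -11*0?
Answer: 2500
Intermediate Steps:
X = 0
(X + 50)² = (0 + 50)² = 50² = 2500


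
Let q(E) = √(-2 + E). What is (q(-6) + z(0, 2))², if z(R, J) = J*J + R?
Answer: 8 + 16*I*√2 ≈ 8.0 + 22.627*I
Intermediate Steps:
z(R, J) = R + J² (z(R, J) = J² + R = R + J²)
(q(-6) + z(0, 2))² = (√(-2 - 6) + (0 + 2²))² = (√(-8) + (0 + 4))² = (2*I*√2 + 4)² = (4 + 2*I*√2)²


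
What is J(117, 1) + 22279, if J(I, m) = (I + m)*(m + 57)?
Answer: 29123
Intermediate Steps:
J(I, m) = (57 + m)*(I + m) (J(I, m) = (I + m)*(57 + m) = (57 + m)*(I + m))
J(117, 1) + 22279 = (1² + 57*117 + 57*1 + 117*1) + 22279 = (1 + 6669 + 57 + 117) + 22279 = 6844 + 22279 = 29123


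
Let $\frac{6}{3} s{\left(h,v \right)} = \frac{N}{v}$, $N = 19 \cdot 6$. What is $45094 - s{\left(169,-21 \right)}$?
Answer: $\frac{315677}{7} \approx 45097.0$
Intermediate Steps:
$N = 114$
$s{\left(h,v \right)} = \frac{57}{v}$ ($s{\left(h,v \right)} = \frac{114 \frac{1}{v}}{2} = \frac{57}{v}$)
$45094 - s{\left(169,-21 \right)} = 45094 - \frac{57}{-21} = 45094 - 57 \left(- \frac{1}{21}\right) = 45094 - - \frac{19}{7} = 45094 + \frac{19}{7} = \frac{315677}{7}$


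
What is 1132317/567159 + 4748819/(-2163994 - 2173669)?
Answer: 739424706650/820048203139 ≈ 0.90168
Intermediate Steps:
1132317/567159 + 4748819/(-2163994 - 2173669) = 1132317*(1/567159) + 4748819/(-4337663) = 377439/189053 + 4748819*(-1/4337663) = 377439/189053 - 4748819/4337663 = 739424706650/820048203139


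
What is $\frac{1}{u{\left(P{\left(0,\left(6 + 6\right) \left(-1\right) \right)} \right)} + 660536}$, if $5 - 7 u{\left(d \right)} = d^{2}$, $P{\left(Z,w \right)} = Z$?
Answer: $\frac{7}{4623757} \approx 1.5139 \cdot 10^{-6}$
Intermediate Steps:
$u{\left(d \right)} = \frac{5}{7} - \frac{d^{2}}{7}$
$\frac{1}{u{\left(P{\left(0,\left(6 + 6\right) \left(-1\right) \right)} \right)} + 660536} = \frac{1}{\left(\frac{5}{7} - \frac{0^{2}}{7}\right) + 660536} = \frac{1}{\left(\frac{5}{7} - 0\right) + 660536} = \frac{1}{\left(\frac{5}{7} + 0\right) + 660536} = \frac{1}{\frac{5}{7} + 660536} = \frac{1}{\frac{4623757}{7}} = \frac{7}{4623757}$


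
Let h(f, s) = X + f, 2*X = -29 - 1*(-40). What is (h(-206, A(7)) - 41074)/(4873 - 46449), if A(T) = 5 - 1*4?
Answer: 82549/83152 ≈ 0.99275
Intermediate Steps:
A(T) = 1 (A(T) = 5 - 4 = 1)
X = 11/2 (X = (-29 - 1*(-40))/2 = (-29 + 40)/2 = (1/2)*11 = 11/2 ≈ 5.5000)
h(f, s) = 11/2 + f
(h(-206, A(7)) - 41074)/(4873 - 46449) = ((11/2 - 206) - 41074)/(4873 - 46449) = (-401/2 - 41074)/(-41576) = -82549/2*(-1/41576) = 82549/83152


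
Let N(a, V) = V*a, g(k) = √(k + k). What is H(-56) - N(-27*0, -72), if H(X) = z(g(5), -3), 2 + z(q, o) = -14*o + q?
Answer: 40 + √10 ≈ 43.162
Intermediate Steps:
g(k) = √2*√k (g(k) = √(2*k) = √2*√k)
z(q, o) = -2 + q - 14*o (z(q, o) = -2 + (-14*o + q) = -2 + (q - 14*o) = -2 + q - 14*o)
H(X) = 40 + √10 (H(X) = -2 + √2*√5 - 14*(-3) = -2 + √10 + 42 = 40 + √10)
H(-56) - N(-27*0, -72) = (40 + √10) - (-72)*(-27*0) = (40 + √10) - (-72)*0 = (40 + √10) - 1*0 = (40 + √10) + 0 = 40 + √10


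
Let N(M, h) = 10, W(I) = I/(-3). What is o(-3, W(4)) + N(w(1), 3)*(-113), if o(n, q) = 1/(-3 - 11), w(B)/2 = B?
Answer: -15821/14 ≈ -1130.1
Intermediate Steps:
W(I) = -I/3 (W(I) = I*(-1/3) = -I/3)
w(B) = 2*B
o(n, q) = -1/14 (o(n, q) = 1/(-14) = -1/14)
o(-3, W(4)) + N(w(1), 3)*(-113) = -1/14 + 10*(-113) = -1/14 - 1130 = -15821/14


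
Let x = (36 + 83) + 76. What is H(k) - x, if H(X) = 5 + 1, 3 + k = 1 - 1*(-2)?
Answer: -189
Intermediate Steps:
k = 0 (k = -3 + (1 - 1*(-2)) = -3 + (1 + 2) = -3 + 3 = 0)
H(X) = 6
x = 195 (x = 119 + 76 = 195)
H(k) - x = 6 - 1*195 = 6 - 195 = -189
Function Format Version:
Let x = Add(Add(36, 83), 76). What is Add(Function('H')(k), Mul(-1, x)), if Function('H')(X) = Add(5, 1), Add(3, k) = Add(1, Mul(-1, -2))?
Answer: -189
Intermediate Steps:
k = 0 (k = Add(-3, Add(1, Mul(-1, -2))) = Add(-3, Add(1, 2)) = Add(-3, 3) = 0)
Function('H')(X) = 6
x = 195 (x = Add(119, 76) = 195)
Add(Function('H')(k), Mul(-1, x)) = Add(6, Mul(-1, 195)) = Add(6, -195) = -189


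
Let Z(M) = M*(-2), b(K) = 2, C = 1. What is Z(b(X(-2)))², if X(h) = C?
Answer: 16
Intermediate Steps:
X(h) = 1
Z(M) = -2*M
Z(b(X(-2)))² = (-2*2)² = (-4)² = 16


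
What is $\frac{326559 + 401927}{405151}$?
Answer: $\frac{728486}{405151} \approx 1.7981$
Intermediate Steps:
$\frac{326559 + 401927}{405151} = 728486 \cdot \frac{1}{405151} = \frac{728486}{405151}$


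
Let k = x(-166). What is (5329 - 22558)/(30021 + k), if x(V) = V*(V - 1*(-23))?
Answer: -17229/53759 ≈ -0.32049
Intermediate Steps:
x(V) = V*(23 + V) (x(V) = V*(V + 23) = V*(23 + V))
k = 23738 (k = -166*(23 - 166) = -166*(-143) = 23738)
(5329 - 22558)/(30021 + k) = (5329 - 22558)/(30021 + 23738) = -17229/53759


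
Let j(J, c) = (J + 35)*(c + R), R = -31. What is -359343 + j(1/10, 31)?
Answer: -359343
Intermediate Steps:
j(J, c) = (-31 + c)*(35 + J) (j(J, c) = (J + 35)*(c - 31) = (35 + J)*(-31 + c) = (-31 + c)*(35 + J))
-359343 + j(1/10, 31) = -359343 + (-1085 - 31/10 + 35*31 + 31/10) = -359343 + (-1085 - 31*⅒ + 1085 + (⅒)*31) = -359343 + (-1085 - 31/10 + 1085 + 31/10) = -359343 + 0 = -359343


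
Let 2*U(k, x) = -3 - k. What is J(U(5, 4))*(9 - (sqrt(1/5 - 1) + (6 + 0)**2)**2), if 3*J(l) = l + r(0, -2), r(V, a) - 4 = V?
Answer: 0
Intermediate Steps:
r(V, a) = 4 + V
U(k, x) = -3/2 - k/2 (U(k, x) = (-3 - k)/2 = -3/2 - k/2)
J(l) = 4/3 + l/3 (J(l) = (l + (4 + 0))/3 = (l + 4)/3 = (4 + l)/3 = 4/3 + l/3)
J(U(5, 4))*(9 - (sqrt(1/5 - 1) + (6 + 0)**2)**2) = (4/3 + (-3/2 - 1/2*5)/3)*(9 - (sqrt(1/5 - 1) + (6 + 0)**2)**2) = (4/3 + (-3/2 - 5/2)/3)*(9 - (sqrt(1/5 - 1) + 6**2)**2) = (4/3 + (1/3)*(-4))*(9 - (sqrt(-4/5) + 36)**2) = (4/3 - 4/3)*(9 - (2*I*sqrt(5)/5 + 36)**2) = 0*(9 - (36 + 2*I*sqrt(5)/5)**2) = 0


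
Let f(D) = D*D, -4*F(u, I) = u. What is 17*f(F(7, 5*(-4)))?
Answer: 833/16 ≈ 52.063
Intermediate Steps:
F(u, I) = -u/4
f(D) = D**2
17*f(F(7, 5*(-4))) = 17*(-1/4*7)**2 = 17*(-7/4)**2 = 17*(49/16) = 833/16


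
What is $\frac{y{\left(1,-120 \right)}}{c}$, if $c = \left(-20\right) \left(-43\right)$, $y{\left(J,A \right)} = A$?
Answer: $- \frac{6}{43} \approx -0.13953$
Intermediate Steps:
$c = 860$
$\frac{y{\left(1,-120 \right)}}{c} = - \frac{120}{860} = \left(-120\right) \frac{1}{860} = - \frac{6}{43}$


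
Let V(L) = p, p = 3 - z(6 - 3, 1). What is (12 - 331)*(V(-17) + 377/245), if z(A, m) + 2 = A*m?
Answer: -276573/245 ≈ -1128.9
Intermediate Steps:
z(A, m) = -2 + A*m
p = 2 (p = 3 - (-2 + (6 - 3)*1) = 3 - (-2 + 3*1) = 3 - (-2 + 3) = 3 - 1*1 = 3 - 1 = 2)
V(L) = 2
(12 - 331)*(V(-17) + 377/245) = (12 - 331)*(2 + 377/245) = -319*(2 + 377*(1/245)) = -319*(2 + 377/245) = -319*867/245 = -276573/245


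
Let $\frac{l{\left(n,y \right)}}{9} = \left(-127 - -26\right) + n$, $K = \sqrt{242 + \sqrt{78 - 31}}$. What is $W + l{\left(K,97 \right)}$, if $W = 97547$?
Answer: $96638 + 9 \sqrt{242 + \sqrt{47}} \approx 96780.0$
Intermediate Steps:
$K = \sqrt{242 + \sqrt{47}} \approx 15.775$
$l{\left(n,y \right)} = -909 + 9 n$ ($l{\left(n,y \right)} = 9 \left(\left(-127 - -26\right) + n\right) = 9 \left(\left(-127 + 26\right) + n\right) = 9 \left(-101 + n\right) = -909 + 9 n$)
$W + l{\left(K,97 \right)} = 97547 - \left(909 - 9 \sqrt{242 + \sqrt{47}}\right) = 96638 + 9 \sqrt{242 + \sqrt{47}}$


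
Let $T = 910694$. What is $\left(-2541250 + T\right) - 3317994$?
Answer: $-4948550$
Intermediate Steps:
$\left(-2541250 + T\right) - 3317994 = \left(-2541250 + 910694\right) - 3317994 = -1630556 - 3317994 = -4948550$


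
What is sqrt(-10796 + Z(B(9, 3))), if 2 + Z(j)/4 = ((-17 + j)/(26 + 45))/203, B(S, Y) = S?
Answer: 2*I*sqrt(561091186173)/14413 ≈ 103.94*I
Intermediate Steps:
Z(j) = -115372/14413 + 4*j/14413 (Z(j) = -8 + 4*(((-17 + j)/(26 + 45))/203) = -8 + 4*(((-17 + j)/71)*(1/203)) = -8 + 4*(((-17 + j)*(1/71))*(1/203)) = -8 + 4*((-17/71 + j/71)*(1/203)) = -8 + 4*(-17/14413 + j/14413) = -8 + (-68/14413 + 4*j/14413) = -115372/14413 + 4*j/14413)
sqrt(-10796 + Z(B(9, 3))) = sqrt(-10796 + (-115372/14413 + (4/14413)*9)) = sqrt(-10796 + (-115372/14413 + 36/14413)) = sqrt(-10796 - 115336/14413) = sqrt(-155718084/14413) = 2*I*sqrt(561091186173)/14413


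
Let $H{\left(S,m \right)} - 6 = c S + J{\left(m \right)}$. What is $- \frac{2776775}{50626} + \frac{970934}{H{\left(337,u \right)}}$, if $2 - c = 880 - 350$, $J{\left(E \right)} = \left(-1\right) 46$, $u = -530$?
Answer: $- \frac{135838453021}{2252553244} \approx -60.304$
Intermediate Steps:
$J{\left(E \right)} = -46$
$c = -528$ ($c = 2 - \left(880 - 350\right) = 2 - 530 = -528$)
$H{\left(S,m \right)} = -40 - 528 S$ ($H{\left(S,m \right)} = 6 - \left(46 + 528 S\right) = -40 - 528 S$)
$- \frac{2776775}{50626} + \frac{970934}{H{\left(337,u \right)}} = - \frac{2776775}{50626} + \frac{970934}{-40 - 177936} = \left(-2776775\right) \frac{1}{50626} + \frac{970934}{-40 - 177936} = - \frac{2776775}{50626} + \frac{970934}{-177976} = - \frac{2776775}{50626} + 970934 \left(- \frac{1}{177976}\right) = - \frac{2776775}{50626} - \frac{485467}{88988} = - \frac{135838453021}{2252553244}$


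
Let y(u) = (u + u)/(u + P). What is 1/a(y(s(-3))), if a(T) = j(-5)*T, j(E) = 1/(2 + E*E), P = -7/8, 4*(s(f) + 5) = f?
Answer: 1431/92 ≈ 15.554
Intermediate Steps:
s(f) = -5 + f/4
P = -7/8 (P = -7*1/8 = -7/8 ≈ -0.87500)
j(E) = 1/(2 + E**2)
y(u) = 2*u/(-7/8 + u) (y(u) = (u + u)/(u - 7/8) = (2*u)/(-7/8 + u) = 2*u/(-7/8 + u))
a(T) = T/27 (a(T) = T/(2 + (-5)**2) = T/(2 + 25) = T/27)
1/a(y(s(-3))) = 1/((16*(-5 + (1/4)*(-3))/(-7 + 8*(-5 + (1/4)*(-3))))/27) = 1/((16*(-5 - 3/4)/(-7 + 8*(-5 - 3/4)))/27) = 1/((16*(-23/4)/(-7 + 8*(-23/4)))/27) = 1/((16*(-23/4)/(-7 - 46))/27) = 1/((16*(-23/4)/(-53))/27) = 1/((16*(-23/4)*(-1/53))/27) = 1/((1/27)*(92/53)) = 1/(92/1431) = 1431/92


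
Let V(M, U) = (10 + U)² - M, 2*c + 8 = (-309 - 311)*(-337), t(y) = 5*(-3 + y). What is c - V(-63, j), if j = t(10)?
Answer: 102378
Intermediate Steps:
t(y) = -15 + 5*y
j = 35 (j = -15 + 5*10 = -15 + 50 = 35)
c = 104466 (c = -4 + ((-309 - 311)*(-337))/2 = -4 + (-620*(-337))/2 = -4 + (½)*208940 = -4 + 104470 = 104466)
c - V(-63, j) = 104466 - ((10 + 35)² - 1*(-63)) = 104466 - (45² + 63) = 104466 - (2025 + 63) = 104466 - 1*2088 = 104466 - 2088 = 102378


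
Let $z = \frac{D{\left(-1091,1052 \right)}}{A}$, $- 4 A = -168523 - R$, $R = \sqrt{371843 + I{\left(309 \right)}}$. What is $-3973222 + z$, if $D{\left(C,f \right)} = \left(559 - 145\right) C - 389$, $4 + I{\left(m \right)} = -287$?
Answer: $- \frac{112838339348527690}{28399629977} + \frac{7233008 \sqrt{23222}}{28399629977} \approx -3.9732 \cdot 10^{6}$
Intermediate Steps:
$I{\left(m \right)} = -291$ ($I{\left(m \right)} = -4 - 287 = -291$)
$D{\left(C,f \right)} = -389 + 414 C$ ($D{\left(C,f \right)} = \left(559 - 145\right) C - 389 = 414 C - 389 = -389 + 414 C$)
$R = 4 \sqrt{23222}$ ($R = \sqrt{371843 - 291} = \sqrt{371552} = 4 \sqrt{23222} \approx 609.55$)
$A = \frac{168523}{4} + \sqrt{23222}$ ($A = - \frac{-168523 - 4 \sqrt{23222}}{4} = \frac{168523}{4} + \sqrt{23222} \approx 42283.0$)
$z = - \frac{452063}{\frac{168523}{4} + \sqrt{23222}}$ ($z = \frac{-389 + 414 \left(-1091\right)}{\frac{168523}{4} + \sqrt{23222}} = \frac{-389 - 451674}{\frac{168523}{4} + \sqrt{23222}} = - \frac{452063}{\frac{168523}{4} + \sqrt{23222}} \approx -10.691$)
$-3973222 + z = -3973222 - \left(\frac{304732051796}{28399629977} - \frac{7233008 \sqrt{23222}}{28399629977}\right) = - \frac{112838339348527690}{28399629977} + \frac{7233008 \sqrt{23222}}{28399629977}$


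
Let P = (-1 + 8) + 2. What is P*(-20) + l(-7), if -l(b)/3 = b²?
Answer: -327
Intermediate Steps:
l(b) = -3*b²
P = 9 (P = 7 + 2 = 9)
P*(-20) + l(-7) = 9*(-20) - 3*(-7)² = -180 - 3*49 = -180 - 147 = -327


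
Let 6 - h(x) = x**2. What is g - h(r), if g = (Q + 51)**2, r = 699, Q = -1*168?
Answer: 502284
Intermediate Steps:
Q = -168
h(x) = 6 - x**2
g = 13689 (g = (-168 + 51)**2 = (-117)**2 = 13689)
g - h(r) = 13689 - (6 - 1*699**2) = 13689 - (6 - 1*488601) = 13689 - (6 - 488601) = 13689 - 1*(-488595) = 13689 + 488595 = 502284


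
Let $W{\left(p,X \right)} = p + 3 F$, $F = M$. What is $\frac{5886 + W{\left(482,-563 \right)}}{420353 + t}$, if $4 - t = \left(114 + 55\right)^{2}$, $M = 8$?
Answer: $\frac{1598}{97949} \approx 0.016315$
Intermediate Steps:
$F = 8$
$t = -28557$ ($t = 4 - \left(114 + 55\right)^{2} = 4 - 169^{2} = 4 - 28561 = -28557$)
$W{\left(p,X \right)} = 24 + p$ ($W{\left(p,X \right)} = p + 3 \cdot 8 = p + 24 = 24 + p$)
$\frac{5886 + W{\left(482,-563 \right)}}{420353 + t} = \frac{5886 + \left(24 + 482\right)}{420353 - 28557} = \frac{5886 + 506}{391796} = 6392 \cdot \frac{1}{391796} = \frac{1598}{97949}$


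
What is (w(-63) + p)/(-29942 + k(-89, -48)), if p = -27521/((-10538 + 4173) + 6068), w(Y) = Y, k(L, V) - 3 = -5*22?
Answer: -8810/8924553 ≈ -0.00098716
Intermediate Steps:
k(L, V) = -107 (k(L, V) = 3 - 5*22 = 3 - 110 = -107)
p = 27521/297 (p = -27521/(-6365 + 6068) = -27521/(-297) = -27521*(-1)/297 = -1*(-27521/297) = 27521/297 ≈ 92.663)
(w(-63) + p)/(-29942 + k(-89, -48)) = (-63 + 27521/297)/(-29942 - 107) = (8810/297)/(-30049) = (8810/297)*(-1/30049) = -8810/8924553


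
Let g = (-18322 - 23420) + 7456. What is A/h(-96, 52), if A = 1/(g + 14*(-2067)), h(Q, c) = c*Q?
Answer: 1/315614208 ≈ 3.1684e-9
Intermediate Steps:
g = -34286 (g = -41742 + 7456 = -34286)
h(Q, c) = Q*c
A = -1/63224 (A = 1/(-34286 + 14*(-2067)) = 1/(-34286 - 28938) = 1/(-63224) = -1/63224 ≈ -1.5817e-5)
A/h(-96, 52) = -1/(63224*((-96*52))) = -1/63224/(-4992) = -1/63224*(-1/4992) = 1/315614208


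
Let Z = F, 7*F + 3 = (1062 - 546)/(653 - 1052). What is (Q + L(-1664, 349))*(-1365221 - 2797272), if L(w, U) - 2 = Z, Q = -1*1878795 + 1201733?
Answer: 2623800119133483/931 ≈ 2.8183e+12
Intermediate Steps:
Q = -677062 (Q = -1878795 + 1201733 = -677062)
F = -571/931 (F = -3/7 + ((1062 - 546)/(653 - 1052))/7 = -3/7 + (516/(-399))/7 = -3/7 + (516*(-1/399))/7 = -3/7 + (⅐)*(-172/133) = -3/7 - 172/931 = -571/931 ≈ -0.61332)
Z = -571/931 ≈ -0.61332
L(w, U) = 1291/931 (L(w, U) = 2 - 571/931 = 1291/931)
(Q + L(-1664, 349))*(-1365221 - 2797272) = (-677062 + 1291/931)*(-1365221 - 2797272) = -630343431/931*(-4162493) = 2623800119133483/931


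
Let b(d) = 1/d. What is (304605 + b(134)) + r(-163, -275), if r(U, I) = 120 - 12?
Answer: 40831543/134 ≈ 3.0471e+5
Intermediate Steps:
r(U, I) = 108
(304605 + b(134)) + r(-163, -275) = (304605 + 1/134) + 108 = 40817071/134 + 108 = 40831543/134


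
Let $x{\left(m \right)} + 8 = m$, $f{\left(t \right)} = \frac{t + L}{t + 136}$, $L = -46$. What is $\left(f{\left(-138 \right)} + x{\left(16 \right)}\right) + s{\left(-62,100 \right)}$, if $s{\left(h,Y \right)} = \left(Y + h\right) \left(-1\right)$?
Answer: $62$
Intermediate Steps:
$f{\left(t \right)} = \frac{-46 + t}{136 + t}$ ($f{\left(t \right)} = \frac{t - 46}{t + 136} = \frac{-46 + t}{136 + t}$)
$s{\left(h,Y \right)} = - Y - h$
$x{\left(m \right)} = -8 + m$
$\left(f{\left(-138 \right)} + x{\left(16 \right)}\right) + s{\left(-62,100 \right)} = \left(\frac{-46 - 138}{136 - 138} + \left(-8 + 16\right)\right) - 38 = \left(\frac{1}{-2} \left(-184\right) + 8\right) + \left(-100 + 62\right) = \left(\left(- \frac{1}{2}\right) \left(-184\right) + 8\right) - 38 = \left(92 + 8\right) - 38 = 100 - 38 = 62$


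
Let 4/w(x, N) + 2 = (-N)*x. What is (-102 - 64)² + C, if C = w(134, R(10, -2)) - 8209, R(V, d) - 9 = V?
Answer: 12324038/637 ≈ 19347.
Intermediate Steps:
R(V, d) = 9 + V
w(x, N) = 4/(-2 - N*x) (w(x, N) = 4/(-2 + (-N)*x) = 4/(-2 - N*x))
C = -5229134/637 (C = -4/(2 + (9 + 10)*134) - 8209 = -4/(2 + 19*134) - 8209 = -4/(2 + 2546) - 8209 = -4/2548 - 8209 = -4*1/2548 - 8209 = -1/637 - 8209 = -5229134/637 ≈ -8209.0)
(-102 - 64)² + C = (-102 - 64)² - 5229134/637 = (-166)² - 5229134/637 = 27556 - 5229134/637 = 12324038/637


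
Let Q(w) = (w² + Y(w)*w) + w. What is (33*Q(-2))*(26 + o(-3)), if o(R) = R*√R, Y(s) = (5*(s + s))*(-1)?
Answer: -32604 + 3762*I*√3 ≈ -32604.0 + 6516.0*I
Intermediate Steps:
Y(s) = -10*s (Y(s) = (5*(2*s))*(-1) = (10*s)*(-1) = -10*s)
o(R) = R^(3/2)
Q(w) = w - 9*w² (Q(w) = (w² + (-10*w)*w) + w = (w² - 10*w²) + w = -9*w² + w = w - 9*w²)
(33*Q(-2))*(26 + o(-3)) = (33*(-2*(1 - 9*(-2))))*(26 + (-3)^(3/2)) = (33*(-2*(1 + 18)))*(26 - 3*I*√3) = (33*(-2*19))*(26 - 3*I*√3) = (33*(-38))*(26 - 3*I*√3) = -1254*(26 - 3*I*√3) = -32604 + 3762*I*√3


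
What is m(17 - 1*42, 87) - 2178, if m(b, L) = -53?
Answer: -2231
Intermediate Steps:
m(17 - 1*42, 87) - 2178 = -53 - 2178 = -2231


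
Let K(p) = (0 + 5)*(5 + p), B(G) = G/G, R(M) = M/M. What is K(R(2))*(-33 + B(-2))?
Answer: -960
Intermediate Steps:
R(M) = 1
B(G) = 1
K(p) = 25 + 5*p (K(p) = 5*(5 + p) = 25 + 5*p)
K(R(2))*(-33 + B(-2)) = (25 + 5*1)*(-33 + 1) = (25 + 5)*(-32) = 30*(-32) = -960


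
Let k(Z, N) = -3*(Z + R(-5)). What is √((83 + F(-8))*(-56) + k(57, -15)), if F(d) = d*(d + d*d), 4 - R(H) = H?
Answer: √20242 ≈ 142.27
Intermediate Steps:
R(H) = 4 - H
F(d) = d*(d + d²)
k(Z, N) = -27 - 3*Z (k(Z, N) = -3*(Z + (4 - 1*(-5))) = -3*(Z + (4 + 5)) = -3*(Z + 9) = -3*(9 + Z) = -27 - 3*Z)
√((83 + F(-8))*(-56) + k(57, -15)) = √((83 + (-8)²*(1 - 8))*(-56) + (-27 - 3*57)) = √((83 + 64*(-7))*(-56) + (-27 - 171)) = √((83 - 448)*(-56) - 198) = √(-365*(-56) - 198) = √(20440 - 198) = √20242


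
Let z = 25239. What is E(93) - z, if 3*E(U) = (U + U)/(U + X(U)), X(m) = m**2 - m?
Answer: -7041679/279 ≈ -25239.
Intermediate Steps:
E(U) = 2*U/(3*(U + U*(-1 + U))) (E(U) = ((U + U)/(U + U*(-1 + U)))/3 = ((2*U)/(U + U*(-1 + U)))/3 = (2*U/(U + U*(-1 + U)))/3 = 2*U/(3*(U + U*(-1 + U))))
E(93) - z = (2/3)/93 - 1*25239 = (2/3)*(1/93) - 25239 = 2/279 - 25239 = -7041679/279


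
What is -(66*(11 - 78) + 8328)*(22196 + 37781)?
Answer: -234270162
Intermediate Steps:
-(66*(11 - 78) + 8328)*(22196 + 37781) = -(66*(-67) + 8328)*59977 = -(-4422 + 8328)*59977 = -3906*59977 = -1*234270162 = -234270162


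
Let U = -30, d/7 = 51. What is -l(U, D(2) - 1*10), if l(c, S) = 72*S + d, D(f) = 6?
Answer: -69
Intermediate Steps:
d = 357 (d = 7*51 = 357)
l(c, S) = 357 + 72*S (l(c, S) = 72*S + 357 = 357 + 72*S)
-l(U, D(2) - 1*10) = -(357 + 72*(6 - 1*10)) = -(357 + 72*(6 - 10)) = -(357 + 72*(-4)) = -(357 - 288) = -1*69 = -69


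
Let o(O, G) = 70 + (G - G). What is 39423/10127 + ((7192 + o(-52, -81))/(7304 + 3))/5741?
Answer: 1653848168275/424822454849 ≈ 3.8930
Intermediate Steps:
o(O, G) = 70 (o(O, G) = 70 + 0 = 70)
39423/10127 + ((7192 + o(-52, -81))/(7304 + 3))/5741 = 39423/10127 + ((7192 + 70)/(7304 + 3))/5741 = 39423*(1/10127) + (7262/7307)*(1/5741) = 39423/10127 + (7262*(1/7307))*(1/5741) = 39423/10127 + (7262/7307)*(1/5741) = 39423/10127 + 7262/41949487 = 1653848168275/424822454849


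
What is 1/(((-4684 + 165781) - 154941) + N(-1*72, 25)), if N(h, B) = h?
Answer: 1/6084 ≈ 0.00016437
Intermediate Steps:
1/(((-4684 + 165781) - 154941) + N(-1*72, 25)) = 1/(((-4684 + 165781) - 154941) - 1*72) = 1/((161097 - 154941) - 72) = 1/(6156 - 72) = 1/6084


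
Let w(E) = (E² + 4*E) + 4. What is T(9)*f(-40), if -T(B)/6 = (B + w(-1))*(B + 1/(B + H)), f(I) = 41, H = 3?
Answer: -22345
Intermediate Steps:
w(E) = 4 + E² + 4*E
T(B) = -6*(1 + B)*(B + 1/(3 + B)) (T(B) = -6*(B + (4 + (-1)² + 4*(-1)))*(B + 1/(B + 3)) = -6*(B + (4 + 1 - 4))*(B + 1/(3 + B)) = -6*(B + 1)*(B + 1/(3 + B)) = -6*(1 + B)*(B + 1/(3 + B)))
T(9)*f(-40) = (6*(-1 - 1*9³ - 4*9 - 4*9²)/(3 + 9))*41 = (6*(-1 - 1*729 - 36 - 4*81)/12)*41 = (6*(1/12)*(-1 - 729 - 36 - 324))*41 = (6*(1/12)*(-1090))*41 = -545*41 = -22345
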